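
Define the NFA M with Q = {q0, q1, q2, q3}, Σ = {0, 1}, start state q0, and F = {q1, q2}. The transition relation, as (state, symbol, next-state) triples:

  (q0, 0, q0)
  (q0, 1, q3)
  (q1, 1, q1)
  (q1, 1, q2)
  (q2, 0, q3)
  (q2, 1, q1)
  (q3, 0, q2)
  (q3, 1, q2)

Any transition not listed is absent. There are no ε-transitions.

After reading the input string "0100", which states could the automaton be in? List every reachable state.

{q3}

Start in {q0}.
Read '0': q0→{q0}; now {q0}.
Read '1': q0→{q3}; now {q3}.
Read '0': q3→{q2}; now {q2}.
Read '0': q2→{q3}; now {q3}.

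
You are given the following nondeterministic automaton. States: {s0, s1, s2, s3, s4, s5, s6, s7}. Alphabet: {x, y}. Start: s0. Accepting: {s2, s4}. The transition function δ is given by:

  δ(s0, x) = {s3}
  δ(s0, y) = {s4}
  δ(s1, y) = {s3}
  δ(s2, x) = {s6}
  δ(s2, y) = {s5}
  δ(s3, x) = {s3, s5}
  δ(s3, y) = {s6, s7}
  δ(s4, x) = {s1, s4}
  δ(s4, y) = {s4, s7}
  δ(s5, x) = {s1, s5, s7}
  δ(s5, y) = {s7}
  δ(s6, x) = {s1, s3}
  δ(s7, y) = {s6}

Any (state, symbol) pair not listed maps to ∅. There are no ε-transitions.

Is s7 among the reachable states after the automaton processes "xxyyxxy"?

Start in {s0}.
Read 'x': {s0} → {s3}.
Read 'x': {s3} → {s3, s5}.
Read 'y': {s3, s5} → {s6, s7}.
Read 'y': {s6, s7} → {s6}.
Read 'x': {s6} → {s1, s3}.
Read 'x': {s1, s3} → {s3, s5}.
Read 'y': {s3, s5} → {s6, s7}.
State s7 is in {s6, s7}.

Yes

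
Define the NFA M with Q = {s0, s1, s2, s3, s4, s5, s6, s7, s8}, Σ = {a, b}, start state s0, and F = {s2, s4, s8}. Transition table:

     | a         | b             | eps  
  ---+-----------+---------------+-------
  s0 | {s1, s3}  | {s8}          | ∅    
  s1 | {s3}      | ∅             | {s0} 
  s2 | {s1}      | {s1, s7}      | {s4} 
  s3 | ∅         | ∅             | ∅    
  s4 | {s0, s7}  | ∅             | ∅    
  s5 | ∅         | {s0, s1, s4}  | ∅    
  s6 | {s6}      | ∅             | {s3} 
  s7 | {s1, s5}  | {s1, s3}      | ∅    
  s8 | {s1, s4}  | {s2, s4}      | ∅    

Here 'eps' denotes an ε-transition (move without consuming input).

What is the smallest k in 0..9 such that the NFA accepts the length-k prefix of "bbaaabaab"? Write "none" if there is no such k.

Start in {s0}.
Read 'b': s0→{s8}; now {s8}.
None of the earlier sets intersect F, but {s8} does.

1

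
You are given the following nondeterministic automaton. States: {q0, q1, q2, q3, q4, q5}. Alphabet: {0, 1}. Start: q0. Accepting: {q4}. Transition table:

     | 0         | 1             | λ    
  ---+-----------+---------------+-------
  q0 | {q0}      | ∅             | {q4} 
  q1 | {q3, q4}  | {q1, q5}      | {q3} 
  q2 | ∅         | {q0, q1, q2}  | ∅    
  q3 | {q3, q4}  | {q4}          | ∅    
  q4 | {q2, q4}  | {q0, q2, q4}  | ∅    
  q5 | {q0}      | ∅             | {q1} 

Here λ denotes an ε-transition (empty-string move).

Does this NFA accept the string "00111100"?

Yes

Start: ε-closure({q0}) = {q0, q4}.
Read '0': q0→{q0}, q4→{q2, q4}; now {q0, q2, q4}.
Read '0': q0→{q0}, q2→∅, q4→{q2, q4}; now {q0, q2, q4}.
Read '1': q0→∅, q2→{q0, q1, q2}, q4→{q0, q2, q4}; union {q0, q1, q2, q4}; ε-closure = {q0, q1, q2, q3, q4}.
Read '1': q0→∅, q1→{q1, q5}, q2→{q0, q1, q2}, q3→{q4}, q4→{q0, q2, q4}; union {q0, q1, q2, q4, q5}; ε-closure = {q0, q1, q2, q3, q4, q5}.
Read '1': q0→∅, q1→{q1, q5}, q2→{q0, q1, q2}, q3→{q4}, q4→{q0, q2, q4}, q5→∅; union {q0, q1, q2, q4, q5}; ε-closure = {q0, q1, q2, q3, q4, q5}.
Read '1': q0→∅, q1→{q1, q5}, q2→{q0, q1, q2}, q3→{q4}, q4→{q0, q2, q4}, q5→∅; union {q0, q1, q2, q4, q5}; ε-closure = {q0, q1, q2, q3, q4, q5}.
Read '0': q0→{q0}, q1→{q3, q4}, q2→∅, q3→{q3, q4}, q4→{q2, q4}, q5→{q0}; now {q0, q2, q3, q4}.
Read '0': q0→{q0}, q2→∅, q3→{q3, q4}, q4→{q2, q4}; now {q0, q2, q3, q4}.
The final set {q0, q2, q3, q4} contains the accepting state q4.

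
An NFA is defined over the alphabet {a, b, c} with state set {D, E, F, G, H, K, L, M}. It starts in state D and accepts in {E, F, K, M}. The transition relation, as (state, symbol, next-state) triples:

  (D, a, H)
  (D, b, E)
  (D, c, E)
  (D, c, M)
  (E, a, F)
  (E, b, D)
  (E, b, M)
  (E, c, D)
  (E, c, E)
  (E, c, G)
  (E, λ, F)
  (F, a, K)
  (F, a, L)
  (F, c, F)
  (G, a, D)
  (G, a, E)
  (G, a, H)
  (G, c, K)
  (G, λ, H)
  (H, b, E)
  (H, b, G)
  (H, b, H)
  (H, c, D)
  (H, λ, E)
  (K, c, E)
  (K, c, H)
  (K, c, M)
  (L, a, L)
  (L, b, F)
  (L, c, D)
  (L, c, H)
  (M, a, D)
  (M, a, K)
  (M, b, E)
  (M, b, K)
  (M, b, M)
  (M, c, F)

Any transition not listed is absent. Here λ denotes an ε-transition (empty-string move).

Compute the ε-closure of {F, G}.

Begin with {F, G}.
ε-move G → H; add H.
ε-move H → E; add E.

{E, F, G, H}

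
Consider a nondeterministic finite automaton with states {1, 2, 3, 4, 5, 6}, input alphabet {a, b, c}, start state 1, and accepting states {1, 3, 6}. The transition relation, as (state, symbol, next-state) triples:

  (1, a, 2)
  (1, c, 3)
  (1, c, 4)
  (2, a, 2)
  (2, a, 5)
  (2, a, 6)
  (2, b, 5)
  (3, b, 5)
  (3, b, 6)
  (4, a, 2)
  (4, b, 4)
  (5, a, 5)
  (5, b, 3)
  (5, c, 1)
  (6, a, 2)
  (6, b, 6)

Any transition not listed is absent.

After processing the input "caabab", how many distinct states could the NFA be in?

2

Start in {1}.
Read 'c': {1} → {3, 4}.
Read 'a': {3, 4} → {2}.
Read 'a': {2} → {2, 5, 6}.
Read 'b': {2, 5, 6} → {3, 5, 6}.
Read 'a': {3, 5, 6} → {2, 5}.
Read 'b': {2, 5} → {3, 5}.
That set has 2 states.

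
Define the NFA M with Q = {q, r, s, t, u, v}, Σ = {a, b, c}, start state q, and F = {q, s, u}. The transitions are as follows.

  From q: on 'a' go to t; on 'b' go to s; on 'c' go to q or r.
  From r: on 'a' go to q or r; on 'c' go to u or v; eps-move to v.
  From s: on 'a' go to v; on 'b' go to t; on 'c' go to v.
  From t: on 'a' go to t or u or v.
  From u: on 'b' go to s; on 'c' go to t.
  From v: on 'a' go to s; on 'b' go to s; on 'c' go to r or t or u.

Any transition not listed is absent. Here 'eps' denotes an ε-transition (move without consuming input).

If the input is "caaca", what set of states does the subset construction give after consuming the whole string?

{q, r, s, t, u, v}

Start in {q}.
Read 'c': q→{q, r}; union {q, r}; ε-closure = {q, r, v}.
Read 'a': q→{t}, r→{q, r}, v→{s}; union {q, r, s, t}; ε-closure = {q, r, s, t, v}.
Read 'a': q→{t}, r→{q, r}, s→{v}, t→{t, u, v}, v→{s}; now {q, r, s, t, u, v}.
Read 'c': q→{q, r}, r→{u, v}, s→{v}, t→∅, u→{t}, v→{r, t, u}; now {q, r, t, u, v}.
Read 'a': q→{t}, r→{q, r}, t→{t, u, v}, u→∅, v→{s}; now {q, r, s, t, u, v}.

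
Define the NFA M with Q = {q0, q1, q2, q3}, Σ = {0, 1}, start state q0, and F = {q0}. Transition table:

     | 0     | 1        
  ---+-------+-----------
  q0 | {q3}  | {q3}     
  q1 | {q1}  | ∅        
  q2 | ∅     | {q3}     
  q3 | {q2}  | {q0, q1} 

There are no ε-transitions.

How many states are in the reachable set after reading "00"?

1

Start in {q0}.
Read '0': {q0} → {q3}.
Read '0': {q3} → {q2}.
That set has 1 state.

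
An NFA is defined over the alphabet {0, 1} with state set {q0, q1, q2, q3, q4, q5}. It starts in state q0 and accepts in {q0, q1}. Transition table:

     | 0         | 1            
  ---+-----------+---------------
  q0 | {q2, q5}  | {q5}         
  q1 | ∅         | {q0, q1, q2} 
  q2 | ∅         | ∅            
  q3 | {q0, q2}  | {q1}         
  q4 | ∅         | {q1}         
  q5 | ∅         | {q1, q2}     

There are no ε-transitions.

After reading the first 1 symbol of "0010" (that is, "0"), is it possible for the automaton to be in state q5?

Yes

Start in {q0}.
Read '0': {q0} → {q2, q5}.
State q5 is in {q2, q5}.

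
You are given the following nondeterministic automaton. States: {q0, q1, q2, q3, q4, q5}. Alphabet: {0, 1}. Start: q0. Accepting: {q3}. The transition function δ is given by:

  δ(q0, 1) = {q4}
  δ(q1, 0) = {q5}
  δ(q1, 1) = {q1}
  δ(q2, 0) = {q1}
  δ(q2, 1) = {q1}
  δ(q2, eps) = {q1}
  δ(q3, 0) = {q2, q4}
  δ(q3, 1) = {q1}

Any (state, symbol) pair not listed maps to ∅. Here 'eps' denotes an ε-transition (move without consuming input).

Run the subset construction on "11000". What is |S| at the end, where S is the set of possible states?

0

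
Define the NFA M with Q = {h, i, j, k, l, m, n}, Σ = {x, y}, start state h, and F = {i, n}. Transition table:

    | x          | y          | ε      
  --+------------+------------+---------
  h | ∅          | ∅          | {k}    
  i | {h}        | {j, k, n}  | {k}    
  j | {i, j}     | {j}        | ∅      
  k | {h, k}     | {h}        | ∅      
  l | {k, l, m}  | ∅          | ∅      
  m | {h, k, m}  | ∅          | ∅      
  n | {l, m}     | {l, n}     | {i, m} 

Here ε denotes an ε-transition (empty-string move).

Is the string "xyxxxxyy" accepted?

No

Start: ε-closure({h}) = {h, k}.
Read 'x': {h, k} → {h, k}.
Read 'y': {h, k} → {h, k}.
Read 'x': {h, k} → {h, k}.
Read 'x': {h, k} → {h, k}.
Read 'x': {h, k} → {h, k}.
Read 'x': {h, k} → {h, k}.
Read 'y': {h, k} → {h, k}.
Read 'y': {h, k} → {h, k}.
The final set {h, k} contains no accepting state.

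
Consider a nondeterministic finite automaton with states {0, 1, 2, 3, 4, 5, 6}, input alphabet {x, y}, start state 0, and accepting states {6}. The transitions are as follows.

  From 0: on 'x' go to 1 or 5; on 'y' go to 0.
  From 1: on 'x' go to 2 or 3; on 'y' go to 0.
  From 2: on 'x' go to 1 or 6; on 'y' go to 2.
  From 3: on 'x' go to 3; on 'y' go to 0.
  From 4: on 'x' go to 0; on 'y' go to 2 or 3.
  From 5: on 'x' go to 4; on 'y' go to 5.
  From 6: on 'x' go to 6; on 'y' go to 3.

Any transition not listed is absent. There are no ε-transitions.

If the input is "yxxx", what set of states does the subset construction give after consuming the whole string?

{0, 1, 3, 6}

Start in {0}.
Read 'y': {0} → {0}.
Read 'x': {0} → {1, 5}.
Read 'x': {1, 5} → {2, 3, 4}.
Read 'x': {2, 3, 4} → {0, 1, 3, 6}.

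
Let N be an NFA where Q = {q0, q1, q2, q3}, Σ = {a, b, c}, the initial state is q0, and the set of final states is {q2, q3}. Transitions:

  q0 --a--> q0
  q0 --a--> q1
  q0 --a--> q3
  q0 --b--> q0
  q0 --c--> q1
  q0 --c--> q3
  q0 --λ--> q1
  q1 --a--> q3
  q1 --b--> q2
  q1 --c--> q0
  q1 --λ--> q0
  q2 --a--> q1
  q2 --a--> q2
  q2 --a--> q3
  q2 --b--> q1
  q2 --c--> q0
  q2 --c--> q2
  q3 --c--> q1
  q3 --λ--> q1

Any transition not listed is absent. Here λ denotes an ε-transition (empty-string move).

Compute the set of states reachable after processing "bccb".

Start: ε-closure({q0}) = {q0, q1}.
Read 'b': q0→{q0}, q1→{q2}; union {q0, q2}; ε-closure = {q0, q1, q2}.
Read 'c': q0→{q1, q3}, q1→{q0}, q2→{q0, q2}; now {q0, q1, q2, q3}.
Read 'c': q0→{q1, q3}, q1→{q0}, q2→{q0, q2}, q3→{q1}; now {q0, q1, q2, q3}.
Read 'b': q0→{q0}, q1→{q2}, q2→{q1}, q3→∅; now {q0, q1, q2}.

{q0, q1, q2}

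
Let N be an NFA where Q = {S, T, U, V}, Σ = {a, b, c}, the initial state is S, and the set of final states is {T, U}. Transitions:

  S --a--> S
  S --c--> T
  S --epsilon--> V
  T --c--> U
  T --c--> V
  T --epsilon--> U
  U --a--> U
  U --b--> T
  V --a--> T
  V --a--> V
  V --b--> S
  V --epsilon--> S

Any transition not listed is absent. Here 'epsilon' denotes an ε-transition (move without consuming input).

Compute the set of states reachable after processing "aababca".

Start: ε-closure({S}) = {S, V}.
Read 'a': S→{S}, V→{T, V}; union {S, T, V}; ε-closure = {S, T, U, V}.
Read 'a': S→{S}, T→∅, U→{U}, V→{T, V}; now {S, T, U, V}.
Read 'b': S→∅, T→∅, U→{T}, V→{S}; union {S, T}; ε-closure = {S, T, U, V}.
Read 'a': S→{S}, T→∅, U→{U}, V→{T, V}; now {S, T, U, V}.
Read 'b': S→∅, T→∅, U→{T}, V→{S}; union {S, T}; ε-closure = {S, T, U, V}.
Read 'c': S→{T}, T→{U, V}, U→∅, V→∅; union {T, U, V}; ε-closure = {S, T, U, V}.
Read 'a': S→{S}, T→∅, U→{U}, V→{T, V}; now {S, T, U, V}.

{S, T, U, V}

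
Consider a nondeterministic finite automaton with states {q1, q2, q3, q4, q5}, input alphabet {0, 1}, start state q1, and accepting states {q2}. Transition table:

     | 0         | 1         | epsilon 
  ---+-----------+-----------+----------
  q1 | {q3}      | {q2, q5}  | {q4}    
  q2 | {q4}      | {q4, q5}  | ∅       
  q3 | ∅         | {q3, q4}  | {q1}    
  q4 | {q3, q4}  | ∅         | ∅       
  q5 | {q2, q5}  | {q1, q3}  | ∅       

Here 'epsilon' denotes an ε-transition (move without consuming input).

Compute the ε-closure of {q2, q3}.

Begin with {q2, q3}.
ε-move q3 → q1; add q1.
ε-move q1 → q4; add q4.

{q1, q2, q3, q4}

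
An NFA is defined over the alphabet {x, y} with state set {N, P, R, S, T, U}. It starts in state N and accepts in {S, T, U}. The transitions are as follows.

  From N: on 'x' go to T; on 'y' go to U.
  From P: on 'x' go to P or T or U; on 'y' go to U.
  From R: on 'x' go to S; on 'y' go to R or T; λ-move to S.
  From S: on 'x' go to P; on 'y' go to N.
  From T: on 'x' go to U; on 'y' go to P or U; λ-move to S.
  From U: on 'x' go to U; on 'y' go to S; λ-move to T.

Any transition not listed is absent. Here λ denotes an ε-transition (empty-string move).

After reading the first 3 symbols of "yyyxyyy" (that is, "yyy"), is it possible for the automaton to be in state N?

Start in {N}.
Read 'y': N→{U}; union {U}; ε-closure = {S, T, U}.
Read 'y': S→{N}, T→{P, U}, U→{S}; union {N, P, S, U}; ε-closure = {N, P, S, T, U}.
Read 'y': N→{U}, P→{U}, S→{N}, T→{P, U}, U→{S}; union {N, P, S, U}; ε-closure = {N, P, S, T, U}.
State N is in {N, P, S, T, U}.

Yes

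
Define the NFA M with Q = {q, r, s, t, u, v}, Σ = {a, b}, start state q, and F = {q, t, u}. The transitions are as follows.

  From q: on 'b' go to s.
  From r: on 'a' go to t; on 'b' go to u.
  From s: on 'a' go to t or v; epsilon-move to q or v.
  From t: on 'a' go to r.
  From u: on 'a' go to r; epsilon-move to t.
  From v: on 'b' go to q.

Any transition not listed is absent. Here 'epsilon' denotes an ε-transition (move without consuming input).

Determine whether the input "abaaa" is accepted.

No

Start in {q}.
Read 'a': {q} → ∅.
The set is empty and remains empty for the remaining 4 symbols.
The final set ∅ contains no accepting state.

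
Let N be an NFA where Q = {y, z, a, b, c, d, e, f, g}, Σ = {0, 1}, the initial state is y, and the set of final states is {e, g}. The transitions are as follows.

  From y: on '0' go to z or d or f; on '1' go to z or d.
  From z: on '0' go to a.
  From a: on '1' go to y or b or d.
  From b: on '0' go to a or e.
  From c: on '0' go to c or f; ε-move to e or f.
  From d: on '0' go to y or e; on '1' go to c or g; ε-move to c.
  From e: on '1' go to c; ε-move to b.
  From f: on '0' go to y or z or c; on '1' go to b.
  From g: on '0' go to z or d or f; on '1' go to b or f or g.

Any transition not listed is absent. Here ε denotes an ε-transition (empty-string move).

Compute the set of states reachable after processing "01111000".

{y, z, a, b, c, d, e, f}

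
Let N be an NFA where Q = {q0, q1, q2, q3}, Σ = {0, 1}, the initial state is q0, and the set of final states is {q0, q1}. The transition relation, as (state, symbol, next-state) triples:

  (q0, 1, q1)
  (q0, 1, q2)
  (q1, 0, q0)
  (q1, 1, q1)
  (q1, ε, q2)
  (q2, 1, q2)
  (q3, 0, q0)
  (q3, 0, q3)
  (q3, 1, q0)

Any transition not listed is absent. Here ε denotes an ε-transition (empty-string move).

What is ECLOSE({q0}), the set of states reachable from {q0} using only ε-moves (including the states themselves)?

{q0}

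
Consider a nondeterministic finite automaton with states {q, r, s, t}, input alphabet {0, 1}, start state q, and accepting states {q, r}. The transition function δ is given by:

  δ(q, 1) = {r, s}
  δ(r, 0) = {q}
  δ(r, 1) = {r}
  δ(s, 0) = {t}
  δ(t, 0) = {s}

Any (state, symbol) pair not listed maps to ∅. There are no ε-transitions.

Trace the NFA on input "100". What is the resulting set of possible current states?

Start in {q}.
Read '1': q→{r, s}; now {r, s}.
Read '0': r→{q}, s→{t}; now {q, t}.
Read '0': q→∅, t→{s}; now {s}.

{s}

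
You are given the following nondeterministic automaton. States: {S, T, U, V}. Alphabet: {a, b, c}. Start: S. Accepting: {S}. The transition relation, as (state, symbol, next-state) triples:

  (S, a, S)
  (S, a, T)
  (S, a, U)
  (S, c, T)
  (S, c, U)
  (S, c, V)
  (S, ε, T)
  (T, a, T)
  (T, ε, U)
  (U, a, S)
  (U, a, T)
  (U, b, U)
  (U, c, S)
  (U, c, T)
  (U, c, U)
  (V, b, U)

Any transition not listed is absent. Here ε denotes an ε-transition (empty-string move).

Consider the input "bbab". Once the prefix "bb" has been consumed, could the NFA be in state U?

Start: ε-closure({S}) = {S, T, U}.
Read 'b': {S, T, U} → {U}.
Read 'b': {U} → {U}.
State U is in {U}.

Yes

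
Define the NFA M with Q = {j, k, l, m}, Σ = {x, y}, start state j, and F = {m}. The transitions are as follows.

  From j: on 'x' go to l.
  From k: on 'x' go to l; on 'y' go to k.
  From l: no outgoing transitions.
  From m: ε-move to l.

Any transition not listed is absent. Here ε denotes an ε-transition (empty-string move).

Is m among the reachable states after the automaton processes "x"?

No

Start in {j}.
Read 'x': j→{l}; now {l}.
State m is not in {l}.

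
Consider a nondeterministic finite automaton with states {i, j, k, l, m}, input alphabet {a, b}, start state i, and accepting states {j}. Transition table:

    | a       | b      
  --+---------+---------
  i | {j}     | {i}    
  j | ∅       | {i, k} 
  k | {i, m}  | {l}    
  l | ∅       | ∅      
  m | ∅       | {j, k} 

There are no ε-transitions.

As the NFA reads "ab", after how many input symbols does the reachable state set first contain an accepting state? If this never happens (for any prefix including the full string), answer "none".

1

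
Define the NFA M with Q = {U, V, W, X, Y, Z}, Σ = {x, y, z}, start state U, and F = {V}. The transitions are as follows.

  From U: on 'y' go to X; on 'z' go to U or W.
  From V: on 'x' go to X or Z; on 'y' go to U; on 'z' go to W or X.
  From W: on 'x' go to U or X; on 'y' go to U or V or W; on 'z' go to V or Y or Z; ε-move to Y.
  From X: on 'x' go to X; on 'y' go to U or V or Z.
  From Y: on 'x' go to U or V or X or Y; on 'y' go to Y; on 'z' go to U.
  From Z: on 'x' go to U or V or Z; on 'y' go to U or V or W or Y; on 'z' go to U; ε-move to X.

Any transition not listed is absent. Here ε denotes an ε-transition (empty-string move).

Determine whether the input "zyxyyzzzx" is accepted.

Yes

Start in {U}.
Read 'z': {U} → {U, W, Y}.
Read 'y': {U, W, Y} → {U, V, W, X, Y}.
Read 'x': {U, V, W, X, Y} → {U, V, X, Y, Z}.
Read 'y': {U, V, X, Y, Z} → {U, V, W, X, Y, Z}.
Read 'y': {U, V, W, X, Y, Z} → {U, V, W, X, Y, Z}.
Read 'z': {U, V, W, X, Y, Z} → {U, V, W, X, Y, Z}.
Read 'z': {U, V, W, X, Y, Z} → {U, V, W, X, Y, Z}.
Read 'z': {U, V, W, X, Y, Z} → {U, V, W, X, Y, Z}.
Read 'x': {U, V, W, X, Y, Z} → {U, V, X, Y, Z}.
The final set {U, V, X, Y, Z} contains the accepting state V.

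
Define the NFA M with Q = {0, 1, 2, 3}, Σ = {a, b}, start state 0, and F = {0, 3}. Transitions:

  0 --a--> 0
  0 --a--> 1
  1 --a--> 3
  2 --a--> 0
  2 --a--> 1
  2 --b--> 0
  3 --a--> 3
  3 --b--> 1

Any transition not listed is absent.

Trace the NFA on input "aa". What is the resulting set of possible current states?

{0, 1, 3}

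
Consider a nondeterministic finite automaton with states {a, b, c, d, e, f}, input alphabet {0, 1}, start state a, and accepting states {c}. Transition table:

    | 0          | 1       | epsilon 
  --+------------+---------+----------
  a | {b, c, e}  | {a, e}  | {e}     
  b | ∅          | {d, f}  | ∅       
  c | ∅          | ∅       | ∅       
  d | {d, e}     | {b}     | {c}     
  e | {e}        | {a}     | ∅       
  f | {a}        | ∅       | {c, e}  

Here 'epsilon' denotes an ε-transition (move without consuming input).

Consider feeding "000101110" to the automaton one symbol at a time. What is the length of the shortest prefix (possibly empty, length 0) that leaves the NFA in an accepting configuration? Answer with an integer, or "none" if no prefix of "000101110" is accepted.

1

Start: ε-closure({a}) = {a, e}.
Read '0': a→{b, c, e}, e→{e}; now {b, c, e}.
None of the earlier sets intersect F, but {b, c, e} does.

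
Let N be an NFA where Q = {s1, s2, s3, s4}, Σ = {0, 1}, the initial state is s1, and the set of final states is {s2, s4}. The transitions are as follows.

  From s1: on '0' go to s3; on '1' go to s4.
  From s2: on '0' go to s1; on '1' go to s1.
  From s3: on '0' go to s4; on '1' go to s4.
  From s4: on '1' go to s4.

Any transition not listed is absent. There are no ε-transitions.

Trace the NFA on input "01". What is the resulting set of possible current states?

{s4}

Start in {s1}.
Read '0': s1→{s3}; now {s3}.
Read '1': s3→{s4}; now {s4}.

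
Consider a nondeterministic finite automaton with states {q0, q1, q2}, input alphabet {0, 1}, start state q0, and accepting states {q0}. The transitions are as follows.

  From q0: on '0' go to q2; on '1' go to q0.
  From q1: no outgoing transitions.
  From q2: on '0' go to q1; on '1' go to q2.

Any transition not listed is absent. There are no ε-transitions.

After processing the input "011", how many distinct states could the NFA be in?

Start in {q0}.
Read '0': q0→{q2}; now {q2}.
Read '1': q2→{q2}; now {q2}.
Read '1': q2→{q2}; now {q2}.
That set has 1 state.

1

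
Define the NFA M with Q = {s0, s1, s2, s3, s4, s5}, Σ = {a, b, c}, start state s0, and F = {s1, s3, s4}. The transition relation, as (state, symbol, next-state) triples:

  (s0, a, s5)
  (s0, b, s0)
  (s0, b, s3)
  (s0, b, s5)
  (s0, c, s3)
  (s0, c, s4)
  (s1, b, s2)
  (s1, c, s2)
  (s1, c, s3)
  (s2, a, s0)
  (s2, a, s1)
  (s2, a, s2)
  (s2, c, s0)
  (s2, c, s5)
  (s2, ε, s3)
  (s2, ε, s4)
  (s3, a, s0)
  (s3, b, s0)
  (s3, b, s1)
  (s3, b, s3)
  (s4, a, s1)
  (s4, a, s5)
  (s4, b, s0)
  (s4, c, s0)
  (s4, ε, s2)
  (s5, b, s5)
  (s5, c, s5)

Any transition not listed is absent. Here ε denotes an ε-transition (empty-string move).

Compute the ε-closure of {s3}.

{s3}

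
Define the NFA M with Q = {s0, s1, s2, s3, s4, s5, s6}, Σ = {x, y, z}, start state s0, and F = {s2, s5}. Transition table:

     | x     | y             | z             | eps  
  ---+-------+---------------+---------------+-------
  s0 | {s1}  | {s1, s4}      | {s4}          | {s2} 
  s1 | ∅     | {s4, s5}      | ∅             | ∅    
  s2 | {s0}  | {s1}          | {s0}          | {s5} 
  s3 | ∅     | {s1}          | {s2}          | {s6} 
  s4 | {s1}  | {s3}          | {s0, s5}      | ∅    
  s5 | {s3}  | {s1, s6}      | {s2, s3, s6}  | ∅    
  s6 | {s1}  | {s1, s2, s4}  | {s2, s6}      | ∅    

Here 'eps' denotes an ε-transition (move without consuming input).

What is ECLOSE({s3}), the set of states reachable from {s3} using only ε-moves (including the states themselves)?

Begin with {s3}.
ε-move s3 → s6; add s6.

{s3, s6}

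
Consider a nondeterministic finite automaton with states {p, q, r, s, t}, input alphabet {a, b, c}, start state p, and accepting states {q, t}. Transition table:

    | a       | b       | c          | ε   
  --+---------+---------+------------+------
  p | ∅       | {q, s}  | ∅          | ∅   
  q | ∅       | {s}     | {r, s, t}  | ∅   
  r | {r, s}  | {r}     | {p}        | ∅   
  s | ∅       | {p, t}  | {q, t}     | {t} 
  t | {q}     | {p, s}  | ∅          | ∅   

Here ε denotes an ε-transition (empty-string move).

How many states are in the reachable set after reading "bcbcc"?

Start in {p}.
Read 'b': p→{q, s}; union {q, s}; ε-closure = {q, s, t}.
Read 'c': q→{r, s, t}, s→{q, t}, t→∅; now {q, r, s, t}.
Read 'b': q→{s}, r→{r}, s→{p, t}, t→{p, s}; now {p, r, s, t}.
Read 'c': p→∅, r→{p}, s→{q, t}, t→∅; now {p, q, t}.
Read 'c': p→∅, q→{r, s, t}, t→∅; now {r, s, t}.
That set has 3 states.

3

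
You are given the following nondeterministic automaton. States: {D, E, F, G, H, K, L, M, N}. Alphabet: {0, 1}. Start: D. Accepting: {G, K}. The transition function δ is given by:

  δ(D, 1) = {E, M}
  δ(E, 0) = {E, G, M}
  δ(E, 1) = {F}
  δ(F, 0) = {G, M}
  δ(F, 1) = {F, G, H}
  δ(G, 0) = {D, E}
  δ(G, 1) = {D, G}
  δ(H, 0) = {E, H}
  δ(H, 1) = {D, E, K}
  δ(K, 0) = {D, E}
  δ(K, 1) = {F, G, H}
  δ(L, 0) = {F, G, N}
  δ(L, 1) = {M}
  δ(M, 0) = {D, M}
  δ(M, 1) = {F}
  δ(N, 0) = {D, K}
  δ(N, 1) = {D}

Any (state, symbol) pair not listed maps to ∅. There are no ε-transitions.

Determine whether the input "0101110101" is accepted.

Start in {D}.
Read '0': {D} → ∅.
The set is empty and remains empty for the remaining 9 symbols.
The final set ∅ contains no accepting state.

No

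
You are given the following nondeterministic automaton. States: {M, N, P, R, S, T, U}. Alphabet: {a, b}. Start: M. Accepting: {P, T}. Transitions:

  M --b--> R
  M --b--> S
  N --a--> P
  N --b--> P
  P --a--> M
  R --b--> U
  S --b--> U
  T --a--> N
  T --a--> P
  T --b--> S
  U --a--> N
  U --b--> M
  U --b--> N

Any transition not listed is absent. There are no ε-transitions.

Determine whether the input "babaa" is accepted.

No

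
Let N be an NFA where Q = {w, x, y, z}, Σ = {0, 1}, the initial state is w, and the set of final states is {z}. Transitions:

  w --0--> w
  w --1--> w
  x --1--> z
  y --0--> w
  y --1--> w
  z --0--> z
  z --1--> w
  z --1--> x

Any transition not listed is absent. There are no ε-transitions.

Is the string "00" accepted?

Start in {w}.
Read '0': {w} → {w}.
Read '0': {w} → {w}.
The final set {w} contains no accepting state.

No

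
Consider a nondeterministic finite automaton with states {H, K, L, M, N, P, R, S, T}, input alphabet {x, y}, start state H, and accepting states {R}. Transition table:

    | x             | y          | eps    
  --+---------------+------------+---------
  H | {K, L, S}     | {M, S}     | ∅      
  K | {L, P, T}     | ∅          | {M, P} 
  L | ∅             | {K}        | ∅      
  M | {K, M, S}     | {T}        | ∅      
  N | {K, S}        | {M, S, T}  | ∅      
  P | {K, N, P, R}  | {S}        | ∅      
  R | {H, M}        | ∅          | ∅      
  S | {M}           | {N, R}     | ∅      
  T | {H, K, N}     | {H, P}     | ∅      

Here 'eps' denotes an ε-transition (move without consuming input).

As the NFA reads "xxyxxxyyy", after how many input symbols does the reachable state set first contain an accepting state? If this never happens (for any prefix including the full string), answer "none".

2

Start in {H}.
Read 'x': H→{K, L, S}; union {K, L, S}; ε-closure = {K, L, M, P, S}.
Read 'x': K→{L, P, T}, L→∅, M→{K, M, S}, P→{K, N, P, R}, S→{M}; now {K, L, M, N, P, R, S, T}.
None of the earlier sets intersect F, but {K, L, M, N, P, R, S, T} does.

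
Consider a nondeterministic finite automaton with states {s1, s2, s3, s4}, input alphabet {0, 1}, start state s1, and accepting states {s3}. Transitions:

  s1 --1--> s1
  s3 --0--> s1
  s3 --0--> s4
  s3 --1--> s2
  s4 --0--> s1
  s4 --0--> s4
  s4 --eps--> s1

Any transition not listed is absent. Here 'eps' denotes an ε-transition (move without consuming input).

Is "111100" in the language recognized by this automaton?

Start in {s1}.
Read '1': s1→{s1}; now {s1}.
Read '1': s1→{s1}; now {s1}.
Read '1': s1→{s1}; now {s1}.
Read '1': s1→{s1}; now {s1}.
Read '0': s1→∅; now ∅.
The set is empty and remains empty for the remaining 1 symbol.
The final set ∅ contains no accepting state.

No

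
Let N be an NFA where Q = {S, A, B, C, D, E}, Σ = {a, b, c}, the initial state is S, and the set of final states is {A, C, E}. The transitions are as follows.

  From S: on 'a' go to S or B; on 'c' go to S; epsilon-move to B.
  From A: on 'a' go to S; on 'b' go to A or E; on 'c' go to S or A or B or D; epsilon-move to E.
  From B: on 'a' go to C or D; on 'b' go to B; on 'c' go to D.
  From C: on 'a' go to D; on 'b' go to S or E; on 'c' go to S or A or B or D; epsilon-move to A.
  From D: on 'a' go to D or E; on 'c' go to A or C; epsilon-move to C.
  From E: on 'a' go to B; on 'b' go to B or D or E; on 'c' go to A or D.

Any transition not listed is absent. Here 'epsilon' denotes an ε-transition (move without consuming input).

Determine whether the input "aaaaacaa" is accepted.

Yes

Start: ε-closure({S}) = {S, B}.
Read 'a': {S, B} → {S, A, B, C, D, E}.
Read 'a': {S, A, B, C, D, E} → {S, A, B, C, D, E}.
Read 'a': {S, A, B, C, D, E} → {S, A, B, C, D, E}.
Read 'a': {S, A, B, C, D, E} → {S, A, B, C, D, E}.
Read 'a': {S, A, B, C, D, E} → {S, A, B, C, D, E}.
Read 'c': {S, A, B, C, D, E} → {S, A, B, C, D, E}.
Read 'a': {S, A, B, C, D, E} → {S, A, B, C, D, E}.
Read 'a': {S, A, B, C, D, E} → {S, A, B, C, D, E}.
The final set {S, A, B, C, D, E} contains the accepting states A, C, E.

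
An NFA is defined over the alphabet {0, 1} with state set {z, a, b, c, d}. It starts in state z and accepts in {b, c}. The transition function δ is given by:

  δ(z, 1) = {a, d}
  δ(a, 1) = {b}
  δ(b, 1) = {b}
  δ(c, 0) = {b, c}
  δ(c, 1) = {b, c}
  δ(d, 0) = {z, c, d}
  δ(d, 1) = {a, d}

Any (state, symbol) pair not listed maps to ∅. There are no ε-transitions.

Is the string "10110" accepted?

Start in {z}.
Read '1': z→{a, d}; now {a, d}.
Read '0': a→∅, d→{z, c, d}; now {z, c, d}.
Read '1': z→{a, d}, c→{b, c}, d→{a, d}; now {a, b, c, d}.
Read '1': a→{b}, b→{b}, c→{b, c}, d→{a, d}; now {a, b, c, d}.
Read '0': a→∅, b→∅, c→{b, c}, d→{z, c, d}; now {z, b, c, d}.
The final set {z, b, c, d} contains the accepting states b, c.

Yes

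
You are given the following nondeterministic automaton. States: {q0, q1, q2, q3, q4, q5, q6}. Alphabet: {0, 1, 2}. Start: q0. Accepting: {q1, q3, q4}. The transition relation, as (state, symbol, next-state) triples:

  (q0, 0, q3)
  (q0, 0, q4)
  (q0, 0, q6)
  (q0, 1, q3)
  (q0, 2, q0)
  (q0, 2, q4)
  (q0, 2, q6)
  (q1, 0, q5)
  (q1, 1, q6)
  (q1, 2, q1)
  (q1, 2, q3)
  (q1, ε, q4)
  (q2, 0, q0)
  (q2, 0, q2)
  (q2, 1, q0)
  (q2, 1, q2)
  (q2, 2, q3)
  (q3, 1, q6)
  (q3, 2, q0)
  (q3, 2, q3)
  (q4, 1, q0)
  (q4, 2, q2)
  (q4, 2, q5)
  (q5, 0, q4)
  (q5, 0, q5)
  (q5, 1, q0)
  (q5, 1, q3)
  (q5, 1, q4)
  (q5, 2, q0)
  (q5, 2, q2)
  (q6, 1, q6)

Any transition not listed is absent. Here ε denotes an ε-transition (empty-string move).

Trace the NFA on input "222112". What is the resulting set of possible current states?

Start in {q0}.
Read '2': q0→{q0, q4, q6}; now {q0, q4, q6}.
Read '2': q0→{q0, q4, q6}, q4→{q2, q5}, q6→∅; now {q0, q2, q4, q5, q6}.
Read '2': q0→{q0, q4, q6}, q2→{q3}, q4→{q2, q5}, q5→{q0, q2}, q6→∅; now {q0, q2, q3, q4, q5, q6}.
Read '1': q0→{q3}, q2→{q0, q2}, q3→{q6}, q4→{q0}, q5→{q0, q3, q4}, q6→{q6}; now {q0, q2, q3, q4, q6}.
Read '1': q0→{q3}, q2→{q0, q2}, q3→{q6}, q4→{q0}, q6→{q6}; now {q0, q2, q3, q6}.
Read '2': q0→{q0, q4, q6}, q2→{q3}, q3→{q0, q3}, q6→∅; now {q0, q3, q4, q6}.

{q0, q3, q4, q6}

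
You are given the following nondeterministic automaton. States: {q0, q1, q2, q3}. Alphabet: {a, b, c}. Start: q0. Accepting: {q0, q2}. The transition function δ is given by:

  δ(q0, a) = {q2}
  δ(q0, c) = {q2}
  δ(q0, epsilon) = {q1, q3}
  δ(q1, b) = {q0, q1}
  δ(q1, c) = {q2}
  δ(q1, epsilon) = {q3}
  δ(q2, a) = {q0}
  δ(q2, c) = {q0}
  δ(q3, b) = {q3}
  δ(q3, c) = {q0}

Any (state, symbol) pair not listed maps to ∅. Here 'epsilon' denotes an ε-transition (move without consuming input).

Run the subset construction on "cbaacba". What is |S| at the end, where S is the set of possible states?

Start: ε-closure({q0}) = {q0, q1, q3}.
Read 'c': {q0, q1, q3} → {q0, q1, q2, q3}.
Read 'b': {q0, q1, q2, q3} → {q0, q1, q3}.
Read 'a': {q0, q1, q3} → {q2}.
Read 'a': {q2} → {q0, q1, q3}.
Read 'c': {q0, q1, q3} → {q0, q1, q2, q3}.
Read 'b': {q0, q1, q2, q3} → {q0, q1, q3}.
Read 'a': {q0, q1, q3} → {q2}.
That set has 1 state.

1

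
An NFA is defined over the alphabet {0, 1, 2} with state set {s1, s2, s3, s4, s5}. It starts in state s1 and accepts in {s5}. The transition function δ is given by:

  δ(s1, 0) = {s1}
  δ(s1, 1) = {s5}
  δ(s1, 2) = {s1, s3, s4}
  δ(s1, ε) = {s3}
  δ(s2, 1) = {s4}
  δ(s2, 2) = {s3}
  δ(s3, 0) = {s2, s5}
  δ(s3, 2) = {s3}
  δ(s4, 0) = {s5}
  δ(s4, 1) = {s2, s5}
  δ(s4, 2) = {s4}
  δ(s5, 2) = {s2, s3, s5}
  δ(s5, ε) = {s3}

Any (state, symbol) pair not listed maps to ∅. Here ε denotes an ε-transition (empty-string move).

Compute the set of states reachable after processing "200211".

{s2, s3, s4, s5}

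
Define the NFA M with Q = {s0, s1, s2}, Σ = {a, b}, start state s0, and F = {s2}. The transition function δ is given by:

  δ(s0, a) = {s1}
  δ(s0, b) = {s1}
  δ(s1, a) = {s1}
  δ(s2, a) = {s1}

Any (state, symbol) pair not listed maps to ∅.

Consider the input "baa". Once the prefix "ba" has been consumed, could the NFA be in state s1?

Start in {s0}.
Read 'b': s0→{s1}; now {s1}.
Read 'a': s1→{s1}; now {s1}.
State s1 is in {s1}.

Yes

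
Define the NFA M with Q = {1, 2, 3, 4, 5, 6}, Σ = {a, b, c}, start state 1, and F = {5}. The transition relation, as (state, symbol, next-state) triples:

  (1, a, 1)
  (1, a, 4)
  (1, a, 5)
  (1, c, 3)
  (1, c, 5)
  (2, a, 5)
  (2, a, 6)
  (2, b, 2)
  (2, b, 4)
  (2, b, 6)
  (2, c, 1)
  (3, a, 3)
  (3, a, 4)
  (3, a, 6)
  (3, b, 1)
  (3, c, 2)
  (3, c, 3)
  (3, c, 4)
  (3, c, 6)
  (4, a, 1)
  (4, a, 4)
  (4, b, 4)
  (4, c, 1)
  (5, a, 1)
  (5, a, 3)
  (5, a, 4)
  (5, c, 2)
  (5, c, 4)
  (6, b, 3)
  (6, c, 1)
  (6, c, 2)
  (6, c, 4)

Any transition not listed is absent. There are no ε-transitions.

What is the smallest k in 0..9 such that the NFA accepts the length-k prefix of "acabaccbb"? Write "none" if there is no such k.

1

Start in {1}.
Read 'a': {1} → {1, 4, 5}.
None of the earlier sets intersect F, but {1, 4, 5} does.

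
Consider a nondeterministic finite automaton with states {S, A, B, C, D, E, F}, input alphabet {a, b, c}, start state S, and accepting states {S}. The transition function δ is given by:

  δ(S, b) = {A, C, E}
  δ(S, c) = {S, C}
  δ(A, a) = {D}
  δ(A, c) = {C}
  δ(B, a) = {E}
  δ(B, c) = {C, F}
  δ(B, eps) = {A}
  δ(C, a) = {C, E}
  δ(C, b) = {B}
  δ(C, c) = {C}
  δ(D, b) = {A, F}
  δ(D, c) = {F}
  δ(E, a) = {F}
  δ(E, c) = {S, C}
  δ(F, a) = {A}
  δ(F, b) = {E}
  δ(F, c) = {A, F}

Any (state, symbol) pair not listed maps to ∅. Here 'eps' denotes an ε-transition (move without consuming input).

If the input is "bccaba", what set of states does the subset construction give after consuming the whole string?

Start in {S}.
Read 'b': S→{A, C, E}; now {A, C, E}.
Read 'c': A→{C}, C→{C}, E→{S, C}; now {S, C}.
Read 'c': S→{S, C}, C→{C}; now {S, C}.
Read 'a': S→∅, C→{C, E}; now {C, E}.
Read 'b': C→{B}, E→∅; union {B}; ε-closure = {A, B}.
Read 'a': A→{D}, B→{E}; now {D, E}.

{D, E}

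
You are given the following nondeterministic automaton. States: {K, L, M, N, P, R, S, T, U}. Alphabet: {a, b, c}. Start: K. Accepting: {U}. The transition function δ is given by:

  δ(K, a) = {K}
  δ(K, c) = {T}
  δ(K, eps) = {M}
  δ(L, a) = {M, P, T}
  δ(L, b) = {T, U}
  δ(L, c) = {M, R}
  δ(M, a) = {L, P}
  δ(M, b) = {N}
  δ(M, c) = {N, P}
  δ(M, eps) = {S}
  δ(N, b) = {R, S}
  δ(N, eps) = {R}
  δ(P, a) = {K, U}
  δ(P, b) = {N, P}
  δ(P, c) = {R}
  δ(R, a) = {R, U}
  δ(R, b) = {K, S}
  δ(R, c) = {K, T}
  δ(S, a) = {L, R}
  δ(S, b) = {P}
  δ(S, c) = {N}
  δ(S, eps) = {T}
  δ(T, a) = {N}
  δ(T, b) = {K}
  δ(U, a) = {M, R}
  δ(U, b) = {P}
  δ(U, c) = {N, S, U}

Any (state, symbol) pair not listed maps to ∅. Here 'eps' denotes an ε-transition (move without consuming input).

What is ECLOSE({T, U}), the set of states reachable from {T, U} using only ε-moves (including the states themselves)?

{T, U}

Begin with {T, U}.
No ε-moves leave this set, so the closure equals the set itself.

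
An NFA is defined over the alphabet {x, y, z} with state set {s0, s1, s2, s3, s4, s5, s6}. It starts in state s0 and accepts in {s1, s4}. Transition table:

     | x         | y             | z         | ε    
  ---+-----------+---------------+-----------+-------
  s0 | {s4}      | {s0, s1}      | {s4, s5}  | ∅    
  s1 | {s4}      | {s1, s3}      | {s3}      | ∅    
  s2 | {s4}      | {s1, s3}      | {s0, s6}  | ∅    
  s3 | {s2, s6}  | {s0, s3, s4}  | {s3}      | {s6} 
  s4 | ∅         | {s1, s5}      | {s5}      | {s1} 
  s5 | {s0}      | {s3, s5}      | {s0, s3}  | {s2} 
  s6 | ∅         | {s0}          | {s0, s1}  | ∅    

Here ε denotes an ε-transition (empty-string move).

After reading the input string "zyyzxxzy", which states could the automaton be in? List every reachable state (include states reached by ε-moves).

Start in {s0}.
Read 'z': s0→{s4, s5}; union {s4, s5}; ε-closure = {s1, s2, s4, s5}.
Read 'y': s1→{s1, s3}, s2→{s1, s3}, s4→{s1, s5}, s5→{s3, s5}; union {s1, s3, s5}; ε-closure = {s1, s2, s3, s5, s6}.
Read 'y': s1→{s1, s3}, s2→{s1, s3}, s3→{s0, s3, s4}, s5→{s3, s5}, s6→{s0}; union {s0, s1, s3, s4, s5}; ε-closure = {s0, s1, s2, s3, s4, s5, s6}.
Read 'z': s0→{s4, s5}, s1→{s3}, s2→{s0, s6}, s3→{s3}, s4→{s5}, s5→{s0, s3}, s6→{s0, s1}; union {s0, s1, s3, s4, s5, s6}; ε-closure = {s0, s1, s2, s3, s4, s5, s6}.
Read 'x': s0→{s4}, s1→{s4}, s2→{s4}, s3→{s2, s6}, s4→∅, s5→{s0}, s6→∅; union {s0, s2, s4, s6}; ε-closure = {s0, s1, s2, s4, s6}.
Read 'x': s0→{s4}, s1→{s4}, s2→{s4}, s4→∅, s6→∅; union {s4}; ε-closure = {s1, s4}.
Read 'z': s1→{s3}, s4→{s5}; union {s3, s5}; ε-closure = {s2, s3, s5, s6}.
Read 'y': s2→{s1, s3}, s3→{s0, s3, s4}, s5→{s3, s5}, s6→{s0}; union {s0, s1, s3, s4, s5}; ε-closure = {s0, s1, s2, s3, s4, s5, s6}.

{s0, s1, s2, s3, s4, s5, s6}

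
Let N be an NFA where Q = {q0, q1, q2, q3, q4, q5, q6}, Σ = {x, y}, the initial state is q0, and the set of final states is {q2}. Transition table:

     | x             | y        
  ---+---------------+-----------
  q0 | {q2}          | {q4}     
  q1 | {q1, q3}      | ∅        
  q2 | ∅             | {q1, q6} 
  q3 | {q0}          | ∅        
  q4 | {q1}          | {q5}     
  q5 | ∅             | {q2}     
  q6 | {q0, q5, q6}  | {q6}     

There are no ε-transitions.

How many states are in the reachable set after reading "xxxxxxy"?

Start in {q0}.
Read 'x': {q0} → {q2}.
Read 'x': {q2} → ∅.
The set is empty and remains empty for the remaining 5 symbols.
That set has 0 states.

0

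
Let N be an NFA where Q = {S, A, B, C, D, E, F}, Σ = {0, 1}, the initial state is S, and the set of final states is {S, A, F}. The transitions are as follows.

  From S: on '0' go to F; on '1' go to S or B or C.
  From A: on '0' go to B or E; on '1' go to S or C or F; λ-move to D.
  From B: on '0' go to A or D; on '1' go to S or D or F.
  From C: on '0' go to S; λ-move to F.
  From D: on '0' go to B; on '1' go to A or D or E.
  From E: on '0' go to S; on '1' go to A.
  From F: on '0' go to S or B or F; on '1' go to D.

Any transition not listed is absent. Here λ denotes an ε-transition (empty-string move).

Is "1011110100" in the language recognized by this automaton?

Yes

Start in {S}.
Read '1': S→{S, B, C}; union {S, B, C}; ε-closure = {S, B, C, F}.
Read '0': S→{F}, B→{A, D}, C→{S}, F→{S, B, F}; now {S, A, B, D, F}.
Read '1': S→{S, B, C}, A→{S, C, F}, B→{S, D, F}, D→{A, D, E}, F→{D}; now {S, A, B, C, D, E, F}.
Read '1': S→{S, B, C}, A→{S, C, F}, B→{S, D, F}, C→∅, D→{A, D, E}, E→{A}, F→{D}; now {S, A, B, C, D, E, F}.
Read '1': S→{S, B, C}, A→{S, C, F}, B→{S, D, F}, C→∅, D→{A, D, E}, E→{A}, F→{D}; now {S, A, B, C, D, E, F}.
Read '1': S→{S, B, C}, A→{S, C, F}, B→{S, D, F}, C→∅, D→{A, D, E}, E→{A}, F→{D}; now {S, A, B, C, D, E, F}.
Read '0': S→{F}, A→{B, E}, B→{A, D}, C→{S}, D→{B}, E→{S}, F→{S, B, F}; now {S, A, B, D, E, F}.
Read '1': S→{S, B, C}, A→{S, C, F}, B→{S, D, F}, D→{A, D, E}, E→{A}, F→{D}; now {S, A, B, C, D, E, F}.
Read '0': S→{F}, A→{B, E}, B→{A, D}, C→{S}, D→{B}, E→{S}, F→{S, B, F}; now {S, A, B, D, E, F}.
Read '0': S→{F}, A→{B, E}, B→{A, D}, D→{B}, E→{S}, F→{S, B, F}; now {S, A, B, D, E, F}.
The final set {S, A, B, D, E, F} contains the accepting states S, A, F.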